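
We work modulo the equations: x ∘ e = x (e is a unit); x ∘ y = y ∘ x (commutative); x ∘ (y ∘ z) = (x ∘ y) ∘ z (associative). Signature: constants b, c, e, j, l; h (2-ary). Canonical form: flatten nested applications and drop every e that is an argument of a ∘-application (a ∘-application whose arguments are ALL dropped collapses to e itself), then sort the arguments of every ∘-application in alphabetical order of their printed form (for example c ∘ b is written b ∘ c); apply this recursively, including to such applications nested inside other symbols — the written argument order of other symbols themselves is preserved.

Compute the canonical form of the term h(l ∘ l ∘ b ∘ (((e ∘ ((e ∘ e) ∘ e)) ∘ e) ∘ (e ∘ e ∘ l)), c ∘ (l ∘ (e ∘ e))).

Focus inside:  l ∘ l ∘ b ∘ (((e ∘ ((e ∘ e) ∘ e)) ∘ e) ∘ (e ∘ e ∘ l))
Un-nest:  l ∘ l ∘ b ∘ e ∘ e ∘ e ∘ e ∘ e ∘ e ∘ e ∘ l
Unit:  drop e (×7)
Sort:  b ∘ l ∘ l ∘ l
Put back:  h(b ∘ l ∘ l ∘ l, c ∘ l)

Answer: h(b ∘ l ∘ l ∘ l, c ∘ l)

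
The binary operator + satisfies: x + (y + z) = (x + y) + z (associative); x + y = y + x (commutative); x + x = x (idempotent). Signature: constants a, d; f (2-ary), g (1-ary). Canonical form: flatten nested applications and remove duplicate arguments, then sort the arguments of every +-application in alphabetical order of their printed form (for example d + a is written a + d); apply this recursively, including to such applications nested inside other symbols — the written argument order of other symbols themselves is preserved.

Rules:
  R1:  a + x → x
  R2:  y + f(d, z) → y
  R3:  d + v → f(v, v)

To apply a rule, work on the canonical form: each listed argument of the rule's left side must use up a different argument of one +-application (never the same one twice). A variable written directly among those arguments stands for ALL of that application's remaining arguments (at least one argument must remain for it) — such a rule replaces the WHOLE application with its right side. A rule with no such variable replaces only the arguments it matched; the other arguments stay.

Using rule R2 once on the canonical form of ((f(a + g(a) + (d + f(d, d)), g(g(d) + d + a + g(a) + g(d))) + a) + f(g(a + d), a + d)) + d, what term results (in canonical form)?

Answer: a + d + f(a + d + g(a), g(a + d + g(a) + g(d))) + f(g(a + d), a + d)

Derivation:
Canonical form:  a + d + f(a + d + f(d, d) + g(a), g(a + d + g(a) + g(d))) + f(g(a + d), a + d)
Apply R2:  consuming f(d, d);  y := a + d + g(a), z := d
Every leftover argument binds to the variable; the entire application is replaced.
Giving:  a + d + f(a + d + g(a), g(a + d + g(a) + g(d))) + f(g(a + d), a + d)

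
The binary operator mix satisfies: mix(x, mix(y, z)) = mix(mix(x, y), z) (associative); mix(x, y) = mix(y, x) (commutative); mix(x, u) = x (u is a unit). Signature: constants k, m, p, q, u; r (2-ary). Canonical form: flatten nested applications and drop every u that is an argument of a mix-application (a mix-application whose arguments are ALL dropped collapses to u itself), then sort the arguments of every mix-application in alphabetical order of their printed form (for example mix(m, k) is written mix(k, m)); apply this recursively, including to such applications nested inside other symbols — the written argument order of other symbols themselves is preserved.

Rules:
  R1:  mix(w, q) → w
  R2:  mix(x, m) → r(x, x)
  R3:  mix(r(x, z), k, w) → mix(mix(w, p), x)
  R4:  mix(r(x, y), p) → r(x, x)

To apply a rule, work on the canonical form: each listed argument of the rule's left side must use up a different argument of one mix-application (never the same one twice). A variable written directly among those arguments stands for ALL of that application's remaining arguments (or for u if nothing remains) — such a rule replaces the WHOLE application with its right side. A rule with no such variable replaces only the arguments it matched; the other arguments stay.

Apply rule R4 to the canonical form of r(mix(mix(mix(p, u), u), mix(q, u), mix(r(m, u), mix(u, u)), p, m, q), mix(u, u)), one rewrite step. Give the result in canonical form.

Answer: r(mix(m, p, q, q, r(m, m)), u)

Derivation:
Canonical form:  r(mix(m, p, p, q, q, r(m, u)), u)
Apply R4:  consuming p, r(m, u);  x := m, y := u
New term:  r(mix(m, p, q, q, r(m, m)), u)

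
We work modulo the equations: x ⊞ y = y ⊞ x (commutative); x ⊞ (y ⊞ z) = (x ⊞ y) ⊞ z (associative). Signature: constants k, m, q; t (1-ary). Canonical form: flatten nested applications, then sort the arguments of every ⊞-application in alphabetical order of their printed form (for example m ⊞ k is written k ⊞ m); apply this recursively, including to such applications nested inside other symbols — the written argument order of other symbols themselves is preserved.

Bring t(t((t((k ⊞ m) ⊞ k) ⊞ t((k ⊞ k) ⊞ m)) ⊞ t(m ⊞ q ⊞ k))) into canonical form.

Answer: t(t(t(k ⊞ k ⊞ m) ⊞ t(k ⊞ k ⊞ m) ⊞ t(k ⊞ m ⊞ q)))

Derivation:
Focus inside:  (t((k ⊞ m) ⊞ k) ⊞ t((k ⊞ k) ⊞ m)) ⊞ t(m ⊞ q ⊞ k)
Merge nested applications:  t((k ⊞ m) ⊞ k) ⊞ t((k ⊞ k) ⊞ m) ⊞ t(m ⊞ q ⊞ k)
Simplify inside:  t((k ⊞ m) ⊞ k)  →  t(k ⊞ k ⊞ m)
Simplify inside:  t((k ⊞ k) ⊞ m)  →  t(k ⊞ k ⊞ m)
Inside:  t(m ⊞ q ⊞ k)  →  t(k ⊞ m ⊞ q)
Order the arguments:  t(k ⊞ k ⊞ m) ⊞ t(k ⊞ k ⊞ m) ⊞ t(k ⊞ m ⊞ q)
Rebuild:  t(t(t(k ⊞ k ⊞ m) ⊞ t(k ⊞ k ⊞ m) ⊞ t(k ⊞ m ⊞ q)))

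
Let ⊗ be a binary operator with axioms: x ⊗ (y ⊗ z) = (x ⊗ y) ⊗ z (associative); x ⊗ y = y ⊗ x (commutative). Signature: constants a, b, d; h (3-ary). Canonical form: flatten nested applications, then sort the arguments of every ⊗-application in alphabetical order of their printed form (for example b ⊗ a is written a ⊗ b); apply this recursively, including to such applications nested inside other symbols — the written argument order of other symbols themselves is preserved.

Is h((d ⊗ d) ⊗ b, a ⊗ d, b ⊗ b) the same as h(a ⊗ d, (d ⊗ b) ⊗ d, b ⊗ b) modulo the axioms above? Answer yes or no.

Answer: no — h(b ⊗ d ⊗ d, a ⊗ d, b ⊗ b) vs h(a ⊗ d, b ⊗ d ⊗ d, b ⊗ b)

Derivation:
Left:  h((d ⊗ d) ⊗ b, a ⊗ d, b ⊗ b)
  Focus inside:  (d ⊗ d) ⊗ b
  Un-nest:  d ⊗ d ⊗ b
  Sort arguments:  b ⊗ d ⊗ d
  Put back:  h(b ⊗ d ⊗ d, a ⊗ d, b ⊗ b)
Right:  h(a ⊗ d, (d ⊗ b) ⊗ d, b ⊗ b)
  Work inside:  (d ⊗ b) ⊗ d
  Flatten:  d ⊗ b ⊗ d
  Order the arguments:  b ⊗ d ⊗ d
  Reassemble:  h(a ⊗ d, b ⊗ d ⊗ d, b ⊗ b)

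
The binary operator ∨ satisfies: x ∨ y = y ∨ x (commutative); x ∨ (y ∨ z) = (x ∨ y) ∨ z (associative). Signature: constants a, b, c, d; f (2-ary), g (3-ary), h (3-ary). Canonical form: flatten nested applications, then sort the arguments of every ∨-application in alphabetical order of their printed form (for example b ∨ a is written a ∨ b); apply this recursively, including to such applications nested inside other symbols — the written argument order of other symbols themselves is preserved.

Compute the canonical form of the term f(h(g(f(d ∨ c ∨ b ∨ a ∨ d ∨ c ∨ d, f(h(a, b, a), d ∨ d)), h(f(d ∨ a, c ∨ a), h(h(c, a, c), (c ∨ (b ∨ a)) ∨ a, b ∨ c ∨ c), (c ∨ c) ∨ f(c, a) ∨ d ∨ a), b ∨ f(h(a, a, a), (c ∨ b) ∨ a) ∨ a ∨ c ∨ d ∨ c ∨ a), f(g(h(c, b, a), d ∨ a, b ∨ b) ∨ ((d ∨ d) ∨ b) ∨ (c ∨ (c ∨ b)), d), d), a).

Answer: f(h(g(f(a ∨ b ∨ c ∨ c ∨ d ∨ d ∨ d, f(h(a, b, a), d ∨ d)), h(f(a ∨ d, a ∨ c), h(h(c, a, c), a ∨ a ∨ b ∨ c, b ∨ c ∨ c), a ∨ c ∨ c ∨ d ∨ f(c, a)), a ∨ a ∨ b ∨ c ∨ c ∨ d ∨ f(h(a, a, a), a ∨ b ∨ c)), f(b ∨ b ∨ c ∨ c ∨ d ∨ d ∨ g(h(c, b, a), a ∨ d, b ∨ b), d), d), a)

Derivation:
Descend into:  g(h(c, b, a), d ∨ a, b ∨ b) ∨ ((d ∨ d) ∨ b) ∨ (c ∨ (c ∨ b))
Flatten:  g(h(c, b, a), d ∨ a, b ∨ b) ∨ d ∨ d ∨ b ∨ c ∨ c ∨ b
Simplify inside:  g(h(c, b, a), d ∨ a, b ∨ b)  →  g(h(c, b, a), a ∨ d, b ∨ b)
Sort:  b ∨ b ∨ c ∨ c ∨ d ∨ d ∨ g(h(c, b, a), a ∨ d, b ∨ b)
Rebuild:  f(h(g(f(a ∨ b ∨ c ∨ c ∨ d ∨ d ∨ d, f(h(a, b, a), d ∨ d)), h(f(a ∨ d, a ∨ c), h(h(c, a, c), a ∨ a ∨ b ∨ c, b ∨ c ∨ c), a ∨ c ∨ c ∨ d ∨ f(c, a)), a ∨ a ∨ b ∨ c ∨ c ∨ d ∨ f(h(a, a, a), a ∨ b ∨ c)), f(b ∨ b ∨ c ∨ c ∨ d ∨ d ∨ g(h(c, b, a), a ∨ d, b ∨ b), d), d), a)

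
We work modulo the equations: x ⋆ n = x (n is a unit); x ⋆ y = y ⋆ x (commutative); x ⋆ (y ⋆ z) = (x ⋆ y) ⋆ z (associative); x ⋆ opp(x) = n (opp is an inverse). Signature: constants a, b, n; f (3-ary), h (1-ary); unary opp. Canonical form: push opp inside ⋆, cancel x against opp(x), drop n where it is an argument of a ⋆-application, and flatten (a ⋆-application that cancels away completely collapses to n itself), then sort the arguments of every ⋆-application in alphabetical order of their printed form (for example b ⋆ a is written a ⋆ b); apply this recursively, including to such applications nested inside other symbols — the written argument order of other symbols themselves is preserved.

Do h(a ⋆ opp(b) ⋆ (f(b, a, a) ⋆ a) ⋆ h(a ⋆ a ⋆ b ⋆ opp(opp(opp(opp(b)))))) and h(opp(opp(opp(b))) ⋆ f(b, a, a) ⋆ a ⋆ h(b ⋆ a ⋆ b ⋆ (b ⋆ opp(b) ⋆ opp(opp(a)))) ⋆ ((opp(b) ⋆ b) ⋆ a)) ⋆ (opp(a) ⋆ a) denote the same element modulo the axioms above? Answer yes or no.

Left:  h(a ⋆ opp(b) ⋆ (f(b, a, a) ⋆ a) ⋆ h(a ⋆ a ⋆ b ⋆ opp(opp(opp(opp(b))))))
  Focus inside:  a ⋆ opp(b) ⋆ (f(b, a, a) ⋆ a) ⋆ h(a ⋆ a ⋆ b ⋆ opp(opp(opp(opp(b)))))
  Push opp inside:  distribute opp over ⋆ and collapse double opp
  Collect:  a ⋆ a ⋆ opp(b) ⋆ f(b, a, a) ⋆ h(a ⋆ a ⋆ b ⋆ b)
  Sort:  a ⋆ a ⋆ f(b, a, a) ⋆ h(a ⋆ a ⋆ b ⋆ b) ⋆ opp(b)
  Reassemble:  h(a ⋆ a ⋆ f(b, a, a) ⋆ h(a ⋆ a ⋆ b ⋆ b) ⋆ opp(b))
Right:  h(opp(opp(opp(b))) ⋆ f(b, a, a) ⋆ a ⋆ h(b ⋆ a ⋆ b ⋆ (b ⋆ opp(b) ⋆ opp(opp(a)))) ⋆ ((opp(b) ⋆ b) ⋆ a)) ⋆ (opp(a) ⋆ a)
  Push opp inside:  distribute opp over ⋆ and collapse double opp
  Inverses cancel:  a cancels
  Collect terms:  h(a ⋆ a ⋆ f(b, a, a) ⋆ h(a ⋆ a ⋆ b ⋆ b) ⋆ opp(b))

Answer: yes — both canonical forms are h(a ⋆ a ⋆ f(b, a, a) ⋆ h(a ⋆ a ⋆ b ⋆ b) ⋆ opp(b))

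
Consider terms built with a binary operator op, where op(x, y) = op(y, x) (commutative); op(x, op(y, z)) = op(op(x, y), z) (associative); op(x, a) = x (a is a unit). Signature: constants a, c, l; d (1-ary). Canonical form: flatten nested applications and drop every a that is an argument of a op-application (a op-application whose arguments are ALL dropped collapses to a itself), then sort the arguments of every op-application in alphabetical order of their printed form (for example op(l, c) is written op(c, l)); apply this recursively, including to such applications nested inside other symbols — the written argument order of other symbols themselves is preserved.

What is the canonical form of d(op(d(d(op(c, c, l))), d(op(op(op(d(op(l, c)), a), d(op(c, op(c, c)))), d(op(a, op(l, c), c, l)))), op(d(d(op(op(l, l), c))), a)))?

Answer: d(op(d(d(op(c, c, l))), d(d(op(c, l, l))), d(op(d(op(c, c, c)), d(op(c, c, l, l)), d(op(c, l))))))

Derivation:
Work inside:  op(d(d(op(c, c, l))), d(op(op(op(d(op(l, c)), a), d(op(c, op(c, c)))), d(op(a, op(l, c), c, l)))), op(d(d(op(op(l, l), c))), a))
Merge nested applications:  op(d(d(op(c, c, l))), d(op(op(op(d(op(l, c)), a), d(op(c, op(c, c)))), d(op(a, op(l, c), c, l)))), d(d(op(op(l, l), c))), a)
Canonicalize subterm:  d(op(op(op(d(op(l, c)), a), d(op(c, op(c, c)))), d(op(a, op(l, c), c, l))))  →  d(op(d(op(c, c, c)), d(op(c, c, l, l)), d(op(c, l))))
Canonicalize subterm:  d(d(op(op(l, l), c)))  →  d(d(op(c, l, l)))
Units out:  drop a
Order the arguments:  op(d(d(op(c, c, l))), d(d(op(c, l, l))), d(op(d(op(c, c, c)), d(op(c, c, l, l)), d(op(c, l)))))
Rebuild:  d(op(d(d(op(c, c, l))), d(d(op(c, l, l))), d(op(d(op(c, c, c)), d(op(c, c, l, l)), d(op(c, l))))))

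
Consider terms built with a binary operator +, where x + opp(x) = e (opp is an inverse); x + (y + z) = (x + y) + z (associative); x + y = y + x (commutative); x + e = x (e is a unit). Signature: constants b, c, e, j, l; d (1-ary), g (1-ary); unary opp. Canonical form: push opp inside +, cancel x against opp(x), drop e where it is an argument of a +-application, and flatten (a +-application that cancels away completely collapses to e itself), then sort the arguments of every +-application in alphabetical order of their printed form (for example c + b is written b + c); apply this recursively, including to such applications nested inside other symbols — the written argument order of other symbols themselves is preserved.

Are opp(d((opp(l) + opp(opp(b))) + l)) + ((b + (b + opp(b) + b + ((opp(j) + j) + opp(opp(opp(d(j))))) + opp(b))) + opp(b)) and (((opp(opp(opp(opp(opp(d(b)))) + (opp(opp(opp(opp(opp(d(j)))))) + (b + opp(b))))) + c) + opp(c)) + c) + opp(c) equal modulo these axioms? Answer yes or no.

Left:  opp(d((opp(l) + opp(opp(b))) + l)) + ((b + (b + opp(b) + b + ((opp(j) + j) + opp(opp(opp(d(j))))) + opp(b))) + opp(b))
  Push opp inside:  distribute opp over + and collapse double opp
  Inverses cancel:  b cancels; j cancels
  Collect:  opp(d(b)) + opp(d(j))
Right:  (((opp(opp(opp(opp(opp(d(b)))) + (opp(opp(opp(opp(opp(d(j)))))) + (b + opp(b))))) + c) + opp(c)) + c) + opp(c)
  Push opp inside:  distribute opp over + and collapse double opp
  Cancel:  b cancels; c cancels
  Combine occurrences:  opp(d(b)) + opp(d(j))

Answer: yes — both canonical forms are opp(d(b)) + opp(d(j))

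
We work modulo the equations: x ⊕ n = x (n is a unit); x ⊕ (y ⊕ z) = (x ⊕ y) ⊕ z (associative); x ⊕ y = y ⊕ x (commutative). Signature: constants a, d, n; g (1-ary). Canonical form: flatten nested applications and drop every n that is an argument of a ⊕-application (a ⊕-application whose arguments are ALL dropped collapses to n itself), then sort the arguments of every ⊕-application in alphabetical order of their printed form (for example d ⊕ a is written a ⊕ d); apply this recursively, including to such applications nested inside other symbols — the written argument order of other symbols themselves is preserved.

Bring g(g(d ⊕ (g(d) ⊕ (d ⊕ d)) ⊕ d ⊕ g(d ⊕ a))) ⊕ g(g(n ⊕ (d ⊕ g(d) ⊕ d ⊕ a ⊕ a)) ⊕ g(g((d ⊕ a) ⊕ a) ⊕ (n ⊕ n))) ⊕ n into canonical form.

Answer: g(g(a ⊕ a ⊕ d ⊕ d ⊕ g(d)) ⊕ g(g(a ⊕ a ⊕ d))) ⊕ g(g(d ⊕ d ⊕ d ⊕ d ⊕ g(a ⊕ d) ⊕ g(d)))

Derivation:
Canonicalize subterm:  g(g(d ⊕ (g(d) ⊕ (d ⊕ d)) ⊕ d ⊕ g(d ⊕ a)))  →  g(g(d ⊕ d ⊕ d ⊕ d ⊕ g(a ⊕ d) ⊕ g(d)))
Canonicalize subterm:  g(g(n ⊕ (d ⊕ g(d) ⊕ d ⊕ a ⊕ a)) ⊕ g(g((d ⊕ a) ⊕ a) ⊕ (n ⊕ n)))  →  g(g(a ⊕ a ⊕ d ⊕ d ⊕ g(d)) ⊕ g(g(a ⊕ a ⊕ d)))
Drop the unit:  drop n
Sort:  g(g(a ⊕ a ⊕ d ⊕ d ⊕ g(d)) ⊕ g(g(a ⊕ a ⊕ d))) ⊕ g(g(d ⊕ d ⊕ d ⊕ d ⊕ g(a ⊕ d) ⊕ g(d)))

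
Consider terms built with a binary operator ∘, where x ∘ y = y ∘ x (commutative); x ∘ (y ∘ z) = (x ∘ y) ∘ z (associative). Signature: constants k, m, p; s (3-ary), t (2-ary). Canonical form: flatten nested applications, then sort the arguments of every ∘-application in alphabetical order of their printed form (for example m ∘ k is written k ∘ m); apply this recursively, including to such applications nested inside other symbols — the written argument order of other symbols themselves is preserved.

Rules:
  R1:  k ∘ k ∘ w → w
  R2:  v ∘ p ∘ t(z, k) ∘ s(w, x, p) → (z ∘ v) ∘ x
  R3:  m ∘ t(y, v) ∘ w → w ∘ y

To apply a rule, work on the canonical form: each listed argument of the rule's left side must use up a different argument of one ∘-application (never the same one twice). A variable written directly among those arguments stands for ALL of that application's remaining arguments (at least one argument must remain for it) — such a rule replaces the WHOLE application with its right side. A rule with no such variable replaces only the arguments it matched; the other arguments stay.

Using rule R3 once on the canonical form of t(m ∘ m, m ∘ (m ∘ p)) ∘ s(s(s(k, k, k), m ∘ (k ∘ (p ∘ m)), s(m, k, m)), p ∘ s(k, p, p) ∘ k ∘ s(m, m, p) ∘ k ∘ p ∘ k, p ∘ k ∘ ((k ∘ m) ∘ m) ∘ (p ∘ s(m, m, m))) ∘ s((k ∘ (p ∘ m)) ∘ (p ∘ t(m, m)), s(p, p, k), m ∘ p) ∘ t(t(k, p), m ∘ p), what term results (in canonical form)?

Canonical form:  s(k ∘ m ∘ p ∘ p ∘ t(m, m), s(p, p, k), m ∘ p) ∘ s(s(s(k, k, k), k ∘ m ∘ m ∘ p, s(m, k, m)), k ∘ k ∘ k ∘ p ∘ p ∘ s(k, p, p) ∘ s(m, m, p), k ∘ k ∘ m ∘ m ∘ p ∘ p ∘ s(m, m, m)) ∘ t(m ∘ m, m ∘ m ∘ p) ∘ t(t(k, p), m ∘ p)
Match R3:  consume m, t(m, m);  v := m, w := k ∘ p ∘ p, y := m
The extension variable absorbs all remaining arguments, so the whole application is rewritten.
Giving:  s(k ∘ m ∘ p ∘ p, s(p, p, k), m ∘ p) ∘ s(s(s(k, k, k), k ∘ m ∘ m ∘ p, s(m, k, m)), k ∘ k ∘ k ∘ p ∘ p ∘ s(k, p, p) ∘ s(m, m, p), k ∘ k ∘ m ∘ m ∘ p ∘ p ∘ s(m, m, m)) ∘ t(m ∘ m, m ∘ m ∘ p) ∘ t(t(k, p), m ∘ p)

Answer: s(k ∘ m ∘ p ∘ p, s(p, p, k), m ∘ p) ∘ s(s(s(k, k, k), k ∘ m ∘ m ∘ p, s(m, k, m)), k ∘ k ∘ k ∘ p ∘ p ∘ s(k, p, p) ∘ s(m, m, p), k ∘ k ∘ m ∘ m ∘ p ∘ p ∘ s(m, m, m)) ∘ t(m ∘ m, m ∘ m ∘ p) ∘ t(t(k, p), m ∘ p)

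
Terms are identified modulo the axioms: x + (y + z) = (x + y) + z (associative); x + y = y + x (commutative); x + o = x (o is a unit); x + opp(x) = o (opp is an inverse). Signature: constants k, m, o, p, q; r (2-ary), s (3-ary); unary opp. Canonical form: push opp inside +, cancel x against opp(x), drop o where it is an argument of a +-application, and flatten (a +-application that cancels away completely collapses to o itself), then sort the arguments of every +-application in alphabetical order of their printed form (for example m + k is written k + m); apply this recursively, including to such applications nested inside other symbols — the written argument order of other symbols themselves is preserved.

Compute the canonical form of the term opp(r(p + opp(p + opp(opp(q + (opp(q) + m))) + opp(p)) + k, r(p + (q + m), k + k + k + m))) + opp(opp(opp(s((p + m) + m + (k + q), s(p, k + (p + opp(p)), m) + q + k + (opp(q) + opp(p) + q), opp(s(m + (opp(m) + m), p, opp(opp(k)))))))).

Push opp inside:  distribute opp over + and collapse double opp
Combine occurrences:  opp(r(k + opp(m) + p, r(m + p + q, k + k + k + m))) + opp(s(k + m + m + p + q, k + opp(p) + q + s(p, k, m), opp(s(m, p, k))))

Answer: opp(r(k + opp(m) + p, r(m + p + q, k + k + k + m))) + opp(s(k + m + m + p + q, k + opp(p) + q + s(p, k, m), opp(s(m, p, k))))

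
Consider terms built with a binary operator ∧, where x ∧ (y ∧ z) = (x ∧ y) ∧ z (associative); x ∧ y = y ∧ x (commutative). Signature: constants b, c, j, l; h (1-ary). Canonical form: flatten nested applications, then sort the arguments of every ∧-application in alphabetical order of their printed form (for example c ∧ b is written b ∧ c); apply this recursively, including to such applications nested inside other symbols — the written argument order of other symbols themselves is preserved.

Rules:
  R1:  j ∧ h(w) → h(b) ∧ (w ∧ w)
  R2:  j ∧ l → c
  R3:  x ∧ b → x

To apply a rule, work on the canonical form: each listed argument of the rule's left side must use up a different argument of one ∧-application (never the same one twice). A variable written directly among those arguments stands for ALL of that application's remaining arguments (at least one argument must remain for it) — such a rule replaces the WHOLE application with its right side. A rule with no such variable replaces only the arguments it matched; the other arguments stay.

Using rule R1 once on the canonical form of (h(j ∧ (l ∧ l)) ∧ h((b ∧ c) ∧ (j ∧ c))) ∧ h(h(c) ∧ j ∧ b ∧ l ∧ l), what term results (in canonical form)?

Canonical form:  h(b ∧ c ∧ c ∧ j) ∧ h(b ∧ h(c) ∧ j ∧ l ∧ l) ∧ h(j ∧ l ∧ l)
Match R1:  consume h(c), j;  w := c
New term:  h(b ∧ c ∧ c ∧ h(b) ∧ l ∧ l) ∧ h(b ∧ c ∧ c ∧ j) ∧ h(j ∧ l ∧ l)

Answer: h(b ∧ c ∧ c ∧ h(b) ∧ l ∧ l) ∧ h(b ∧ c ∧ c ∧ j) ∧ h(j ∧ l ∧ l)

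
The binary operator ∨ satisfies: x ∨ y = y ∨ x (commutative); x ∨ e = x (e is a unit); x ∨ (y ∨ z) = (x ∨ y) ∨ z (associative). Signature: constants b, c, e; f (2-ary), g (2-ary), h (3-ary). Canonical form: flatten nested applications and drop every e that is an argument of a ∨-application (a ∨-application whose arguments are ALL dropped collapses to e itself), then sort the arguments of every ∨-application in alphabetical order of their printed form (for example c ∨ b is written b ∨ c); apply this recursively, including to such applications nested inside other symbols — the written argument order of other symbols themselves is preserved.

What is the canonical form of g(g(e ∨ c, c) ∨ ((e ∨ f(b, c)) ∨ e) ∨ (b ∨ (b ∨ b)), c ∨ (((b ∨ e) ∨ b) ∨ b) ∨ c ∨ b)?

Descend into:  g(e ∨ c, c) ∨ ((e ∨ f(b, c)) ∨ e) ∨ (b ∨ (b ∨ b))
Un-nest:  g(e ∨ c, c) ∨ e ∨ f(b, c) ∨ e ∨ b ∨ b ∨ b
Inside:  g(e ∨ c, c)  →  g(c, c)
Unit:  drop e (×2)
Sort arguments:  b ∨ b ∨ b ∨ f(b, c) ∨ g(c, c)
Rebuild:  g(b ∨ b ∨ b ∨ f(b, c) ∨ g(c, c), b ∨ b ∨ b ∨ b ∨ c ∨ c)

Answer: g(b ∨ b ∨ b ∨ f(b, c) ∨ g(c, c), b ∨ b ∨ b ∨ b ∨ c ∨ c)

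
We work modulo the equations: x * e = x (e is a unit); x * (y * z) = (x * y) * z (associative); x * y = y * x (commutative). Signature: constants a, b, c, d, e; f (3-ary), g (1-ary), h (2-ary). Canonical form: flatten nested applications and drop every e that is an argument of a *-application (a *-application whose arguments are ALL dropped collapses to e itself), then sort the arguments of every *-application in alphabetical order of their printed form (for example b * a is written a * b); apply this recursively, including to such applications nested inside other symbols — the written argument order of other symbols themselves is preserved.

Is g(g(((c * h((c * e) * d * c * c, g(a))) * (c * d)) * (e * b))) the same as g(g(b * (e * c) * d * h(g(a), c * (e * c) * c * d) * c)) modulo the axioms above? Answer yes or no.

Left:  g(g(((c * h((c * e) * d * c * c, g(a))) * (c * d)) * (e * b)))
  Focus inside:  ((c * h((c * e) * d * c * c, g(a))) * (c * d)) * (e * b)
  Flatten:  c * h((c * e) * d * c * c, g(a)) * c * d * e * b
  Simplify inside:  h((c * e) * d * c * c, g(a))  →  h(c * c * c * d, g(a))
  Units out:  drop e
  Sort:  b * c * c * d * h(c * c * c * d, g(a))
  Put back:  g(g(b * c * c * d * h(c * c * c * d, g(a))))
Right:  g(g(b * (e * c) * d * h(g(a), c * (e * c) * c * d) * c))
  Work inside:  b * (e * c) * d * h(g(a), c * (e * c) * c * d) * c
  Flatten:  b * e * c * d * h(g(a), c * (e * c) * c * d) * c
  Canonicalize subterm:  h(g(a), c * (e * c) * c * d)  →  h(g(a), c * c * c * d)
  Drop the unit:  drop e
  Order the arguments:  b * c * c * d * h(g(a), c * c * c * d)
  Reassemble:  g(g(b * c * c * d * h(g(a), c * c * c * d)))

Answer: no — g(g(b * c * c * d * h(c * c * c * d, g(a)))) vs g(g(b * c * c * d * h(g(a), c * c * c * d)))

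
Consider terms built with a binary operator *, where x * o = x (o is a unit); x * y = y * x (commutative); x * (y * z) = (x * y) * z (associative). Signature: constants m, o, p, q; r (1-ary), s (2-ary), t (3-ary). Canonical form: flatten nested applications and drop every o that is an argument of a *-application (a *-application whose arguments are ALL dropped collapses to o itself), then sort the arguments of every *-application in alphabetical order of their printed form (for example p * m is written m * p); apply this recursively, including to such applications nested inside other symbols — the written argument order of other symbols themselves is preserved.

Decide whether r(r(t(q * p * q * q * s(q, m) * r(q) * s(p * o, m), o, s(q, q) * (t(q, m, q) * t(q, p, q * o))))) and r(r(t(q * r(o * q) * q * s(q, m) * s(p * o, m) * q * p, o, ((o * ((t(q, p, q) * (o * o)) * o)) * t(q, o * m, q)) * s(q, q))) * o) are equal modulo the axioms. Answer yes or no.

Left:  r(r(t(q * p * q * q * s(q, m) * r(q) * s(p * o, m), o, s(q, q) * (t(q, m, q) * t(q, p, q * o)))))
  Work inside:  s(q, q) * (t(q, m, q) * t(q, p, q * o))
  Un-nest:  s(q, q) * t(q, m, q) * t(q, p, q * o)
  Inside:  t(q, p, q * o)  →  t(q, p, q)
  Order the arguments:  s(q, q) * t(q, m, q) * t(q, p, q)
  Rebuild:  r(r(t(p * q * q * q * r(q) * s(p, m) * s(q, m), o, s(q, q) * t(q, m, q) * t(q, p, q))))
Right:  r(r(t(q * r(o * q) * q * s(q, m) * s(p * o, m) * q * p, o, ((o * ((t(q, p, q) * (o * o)) * o)) * t(q, o * m, q)) * s(q, q))) * o)
  Descend into:  r(t(q * r(o * q) * q * s(q, m) * s(p * o, m) * q * p, o, ((o * ((t(q, p, q) * (o * o)) * o)) * t(q, o * m, q)) * s(q, q))) * o
  Simplify inside:  r(t(q * r(o * q) * q * s(q, m) * s(p * o, m) * q * p, o, ((o * ((t(q, p, q) * (o * o)) * o)) * t(q, o * m, q)) * s(q, q)))  →  r(t(p * q * q * q * r(q) * s(p, m) * s(q, m), o, s(q, q) * t(q, m, q) * t(q, p, q)))
  Unit:  drop o
  Sort:  r(t(p * q * q * q * r(q) * s(p, m) * s(q, m), o, s(q, q) * t(q, m, q) * t(q, p, q)))
  Put back:  r(r(t(p * q * q * q * r(q) * s(p, m) * s(q, m), o, s(q, q) * t(q, m, q) * t(q, p, q))))

Answer: yes — both canonical forms are r(r(t(p * q * q * q * r(q) * s(p, m) * s(q, m), o, s(q, q) * t(q, m, q) * t(q, p, q))))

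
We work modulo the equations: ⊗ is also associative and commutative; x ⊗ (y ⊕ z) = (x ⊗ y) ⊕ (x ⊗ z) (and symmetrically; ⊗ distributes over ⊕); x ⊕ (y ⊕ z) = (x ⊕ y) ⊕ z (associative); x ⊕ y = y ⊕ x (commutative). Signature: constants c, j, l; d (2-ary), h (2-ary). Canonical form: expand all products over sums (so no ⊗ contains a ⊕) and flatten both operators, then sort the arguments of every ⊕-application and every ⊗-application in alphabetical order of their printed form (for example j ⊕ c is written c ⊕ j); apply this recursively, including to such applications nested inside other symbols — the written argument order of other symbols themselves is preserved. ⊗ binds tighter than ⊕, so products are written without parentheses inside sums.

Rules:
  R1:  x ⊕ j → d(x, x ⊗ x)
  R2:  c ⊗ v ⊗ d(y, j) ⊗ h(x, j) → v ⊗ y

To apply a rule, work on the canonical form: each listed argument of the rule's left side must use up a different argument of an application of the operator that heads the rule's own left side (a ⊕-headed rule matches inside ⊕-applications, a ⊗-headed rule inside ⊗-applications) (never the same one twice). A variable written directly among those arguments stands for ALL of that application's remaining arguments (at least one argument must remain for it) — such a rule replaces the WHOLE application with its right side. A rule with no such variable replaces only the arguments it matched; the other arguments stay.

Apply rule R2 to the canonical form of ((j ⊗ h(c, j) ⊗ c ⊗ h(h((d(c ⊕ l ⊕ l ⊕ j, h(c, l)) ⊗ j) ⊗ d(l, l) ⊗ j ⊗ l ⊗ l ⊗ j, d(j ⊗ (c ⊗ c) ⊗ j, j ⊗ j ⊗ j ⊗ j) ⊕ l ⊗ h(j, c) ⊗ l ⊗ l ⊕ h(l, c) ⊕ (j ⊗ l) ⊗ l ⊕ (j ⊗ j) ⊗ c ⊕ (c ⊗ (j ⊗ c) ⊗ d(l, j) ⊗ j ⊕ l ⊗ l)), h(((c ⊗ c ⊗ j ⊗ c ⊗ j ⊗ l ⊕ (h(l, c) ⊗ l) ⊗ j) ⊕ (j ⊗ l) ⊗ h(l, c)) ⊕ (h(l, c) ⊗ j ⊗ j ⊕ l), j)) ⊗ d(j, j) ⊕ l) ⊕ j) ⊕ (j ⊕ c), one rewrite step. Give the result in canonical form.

Canonical form:  c ⊕ c ⊗ d(j, j) ⊗ h(c, j) ⊗ h(h(d(c ⊕ j ⊕ l ⊕ l, h(c, l)) ⊗ d(l, l) ⊗ j ⊗ j ⊗ j ⊗ l ⊗ l, c ⊗ c ⊗ d(l, j) ⊗ j ⊗ j ⊕ c ⊗ j ⊗ j ⊕ d(c ⊗ c ⊗ j ⊗ j, j ⊗ j ⊗ j ⊗ j) ⊕ h(j, c) ⊗ l ⊗ l ⊗ l ⊕ h(l, c) ⊕ j ⊗ l ⊗ l ⊕ l ⊗ l), h(c ⊗ c ⊗ c ⊗ j ⊗ j ⊗ l ⊕ h(l, c) ⊗ j ⊗ j ⊕ h(l, c) ⊗ j ⊗ l ⊕ h(l, c) ⊗ j ⊗ l ⊕ l, j)) ⊗ j ⊕ j ⊕ j ⊕ l
R2 matches:  uses c, d(j, j), h(c, j);  v := h(h(d(c ⊕ j ⊕ l ⊕ l, h(c, l)) ⊗ d(l, l) ⊗ j ⊗ j ⊗ j ⊗ l ⊗ l, c ⊗ c ⊗ d(l, j) ⊗ j ⊗ j ⊕ c ⊗ j ⊗ j ⊕ d(c ⊗ c ⊗ j ⊗ j, j ⊗ j ⊗ j ⊗ j) ⊕ h(j, c) ⊗ l ⊗ l ⊗ l ⊕ h(l, c) ⊕ j ⊗ l ⊗ l ⊕ l ⊗ l), h(c ⊗ c ⊗ c ⊗ j ⊗ j ⊗ l ⊕ h(l, c) ⊗ j ⊗ j ⊕ h(l, c) ⊗ j ⊗ l ⊕ h(l, c) ⊗ j ⊗ l ⊕ l, j)) ⊗ j, x := c, y := j
The extension variable absorbs all remaining arguments, so the whole application is rewritten.
Result:  c ⊕ h(h(d(c ⊕ j ⊕ l ⊕ l, h(c, l)) ⊗ d(l, l) ⊗ j ⊗ j ⊗ j ⊗ l ⊗ l, c ⊗ c ⊗ d(l, j) ⊗ j ⊗ j ⊕ c ⊗ j ⊗ j ⊕ d(c ⊗ c ⊗ j ⊗ j, j ⊗ j ⊗ j ⊗ j) ⊕ h(j, c) ⊗ l ⊗ l ⊗ l ⊕ h(l, c) ⊕ j ⊗ l ⊗ l ⊕ l ⊗ l), h(c ⊗ c ⊗ c ⊗ j ⊗ j ⊗ l ⊕ h(l, c) ⊗ j ⊗ j ⊕ h(l, c) ⊗ j ⊗ l ⊕ h(l, c) ⊗ j ⊗ l ⊕ l, j)) ⊗ j ⊗ j ⊕ j ⊕ j ⊕ l

Answer: c ⊕ h(h(d(c ⊕ j ⊕ l ⊕ l, h(c, l)) ⊗ d(l, l) ⊗ j ⊗ j ⊗ j ⊗ l ⊗ l, c ⊗ c ⊗ d(l, j) ⊗ j ⊗ j ⊕ c ⊗ j ⊗ j ⊕ d(c ⊗ c ⊗ j ⊗ j, j ⊗ j ⊗ j ⊗ j) ⊕ h(j, c) ⊗ l ⊗ l ⊗ l ⊕ h(l, c) ⊕ j ⊗ l ⊗ l ⊕ l ⊗ l), h(c ⊗ c ⊗ c ⊗ j ⊗ j ⊗ l ⊕ h(l, c) ⊗ j ⊗ j ⊕ h(l, c) ⊗ j ⊗ l ⊕ h(l, c) ⊗ j ⊗ l ⊕ l, j)) ⊗ j ⊗ j ⊕ j ⊕ j ⊕ l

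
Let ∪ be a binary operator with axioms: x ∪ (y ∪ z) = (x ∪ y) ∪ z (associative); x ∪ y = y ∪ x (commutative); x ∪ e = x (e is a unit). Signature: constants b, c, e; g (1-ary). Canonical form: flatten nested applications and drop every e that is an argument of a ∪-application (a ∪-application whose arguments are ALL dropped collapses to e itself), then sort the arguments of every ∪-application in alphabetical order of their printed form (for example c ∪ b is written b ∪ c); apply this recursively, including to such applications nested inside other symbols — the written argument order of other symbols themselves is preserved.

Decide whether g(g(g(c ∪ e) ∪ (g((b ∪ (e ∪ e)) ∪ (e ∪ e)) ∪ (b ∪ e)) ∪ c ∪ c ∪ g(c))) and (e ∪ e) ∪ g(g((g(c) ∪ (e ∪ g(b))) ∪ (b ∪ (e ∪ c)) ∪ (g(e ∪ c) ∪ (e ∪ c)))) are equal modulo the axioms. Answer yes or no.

Left:  g(g(g(c ∪ e) ∪ (g((b ∪ (e ∪ e)) ∪ (e ∪ e)) ∪ (b ∪ e)) ∪ c ∪ c ∪ g(c)))
  Work inside:  g(c ∪ e) ∪ (g((b ∪ (e ∪ e)) ∪ (e ∪ e)) ∪ (b ∪ e)) ∪ c ∪ c ∪ g(c)
  Un-nest:  g(c ∪ e) ∪ g((b ∪ (e ∪ e)) ∪ (e ∪ e)) ∪ b ∪ e ∪ c ∪ c ∪ g(c)
  Inside:  g(c ∪ e)  →  g(c)
  Inside:  g((b ∪ (e ∪ e)) ∪ (e ∪ e))  →  g(b)
  Units out:  drop e
  Sort arguments:  b ∪ c ∪ c ∪ g(b) ∪ g(c) ∪ g(c)
  Reassemble:  g(g(b ∪ c ∪ c ∪ g(b) ∪ g(c) ∪ g(c)))
Right:  (e ∪ e) ∪ g(g((g(c) ∪ (e ∪ g(b))) ∪ (b ∪ (e ∪ c)) ∪ (g(e ∪ c) ∪ (e ∪ c))))
  Un-nest:  e ∪ e ∪ g(g((g(c) ∪ (e ∪ g(b))) ∪ (b ∪ (e ∪ c)) ∪ (g(e ∪ c) ∪ (e ∪ c))))
  Canonicalize subterm:  g(g((g(c) ∪ (e ∪ g(b))) ∪ (b ∪ (e ∪ c)) ∪ (g(e ∪ c) ∪ (e ∪ c))))  →  g(g(b ∪ c ∪ c ∪ g(b) ∪ g(c) ∪ g(c)))
  Units out:  drop e (×2)
  Sort arguments:  g(g(b ∪ c ∪ c ∪ g(b) ∪ g(c) ∪ g(c)))

Answer: yes — both canonical forms are g(g(b ∪ c ∪ c ∪ g(b) ∪ g(c) ∪ g(c)))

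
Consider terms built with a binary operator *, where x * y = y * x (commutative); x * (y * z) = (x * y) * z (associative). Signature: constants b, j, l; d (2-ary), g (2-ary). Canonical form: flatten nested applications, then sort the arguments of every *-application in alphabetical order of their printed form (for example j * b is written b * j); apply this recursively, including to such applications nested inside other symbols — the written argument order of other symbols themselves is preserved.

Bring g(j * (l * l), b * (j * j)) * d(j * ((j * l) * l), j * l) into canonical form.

Canonicalize subterm:  g(j * (l * l), b * (j * j))  →  g(j * l * l, b * j * j)
Simplify inside:  d(j * ((j * l) * l), j * l)  →  d(j * j * l * l, j * l)
Order the arguments:  d(j * j * l * l, j * l) * g(j * l * l, b * j * j)

Answer: d(j * j * l * l, j * l) * g(j * l * l, b * j * j)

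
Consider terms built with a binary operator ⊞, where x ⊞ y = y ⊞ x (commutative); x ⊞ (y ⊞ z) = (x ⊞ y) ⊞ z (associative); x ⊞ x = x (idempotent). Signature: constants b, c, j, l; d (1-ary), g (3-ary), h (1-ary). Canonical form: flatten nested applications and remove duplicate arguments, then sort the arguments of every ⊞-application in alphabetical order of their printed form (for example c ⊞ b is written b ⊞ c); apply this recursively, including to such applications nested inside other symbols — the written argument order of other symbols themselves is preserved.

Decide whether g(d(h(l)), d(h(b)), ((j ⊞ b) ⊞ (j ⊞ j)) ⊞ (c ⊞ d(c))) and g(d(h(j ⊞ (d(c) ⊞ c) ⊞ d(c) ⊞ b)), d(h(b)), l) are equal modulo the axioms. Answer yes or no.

Answer: no — g(d(h(l)), d(h(b)), b ⊞ c ⊞ d(c) ⊞ j) vs g(d(h(b ⊞ c ⊞ d(c) ⊞ j)), d(h(b)), l)

Derivation:
Left:  g(d(h(l)), d(h(b)), ((j ⊞ b) ⊞ (j ⊞ j)) ⊞ (c ⊞ d(c)))
  Descend into:  ((j ⊞ b) ⊞ (j ⊞ j)) ⊞ (c ⊞ d(c))
  Un-nest:  j ⊞ b ⊞ j ⊞ j ⊞ c ⊞ d(c)
  Drop duplicates:  drop duplicate j, j
  Sort arguments:  b ⊞ c ⊞ d(c) ⊞ j
  Reassemble:  g(d(h(l)), d(h(b)), b ⊞ c ⊞ d(c) ⊞ j)
Right:  g(d(h(j ⊞ (d(c) ⊞ c) ⊞ d(c) ⊞ b)), d(h(b)), l)
  Descend into:  j ⊞ (d(c) ⊞ c) ⊞ d(c) ⊞ b
  Flatten:  j ⊞ d(c) ⊞ c ⊞ d(c) ⊞ b
  Deduplicate:  drop duplicate d(c)
  Sort arguments:  b ⊞ c ⊞ d(c) ⊞ j
  Put back:  g(d(h(b ⊞ c ⊞ d(c) ⊞ j)), d(h(b)), l)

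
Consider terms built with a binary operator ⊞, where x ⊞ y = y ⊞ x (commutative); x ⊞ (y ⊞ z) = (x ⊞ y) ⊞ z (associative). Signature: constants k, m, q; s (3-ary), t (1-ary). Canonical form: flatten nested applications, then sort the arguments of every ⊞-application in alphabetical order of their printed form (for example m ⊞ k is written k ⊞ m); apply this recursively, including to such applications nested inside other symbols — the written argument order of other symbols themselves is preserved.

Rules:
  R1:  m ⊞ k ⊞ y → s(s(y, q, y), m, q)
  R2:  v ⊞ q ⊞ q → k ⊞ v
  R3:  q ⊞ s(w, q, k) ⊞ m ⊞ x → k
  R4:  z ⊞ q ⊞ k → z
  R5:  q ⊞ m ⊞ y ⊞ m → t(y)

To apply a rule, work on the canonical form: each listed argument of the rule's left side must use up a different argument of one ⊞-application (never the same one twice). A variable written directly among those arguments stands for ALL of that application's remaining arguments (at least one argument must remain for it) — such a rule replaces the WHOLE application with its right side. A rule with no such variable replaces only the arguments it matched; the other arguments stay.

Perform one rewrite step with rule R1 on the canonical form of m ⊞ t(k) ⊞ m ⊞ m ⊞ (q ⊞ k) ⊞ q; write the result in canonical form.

Answer: s(s(m ⊞ m ⊞ q ⊞ q ⊞ t(k), q, m ⊞ m ⊞ q ⊞ q ⊞ t(k)), m, q)

Derivation:
Canonical form:  k ⊞ m ⊞ m ⊞ m ⊞ q ⊞ q ⊞ t(k)
R1 matches:  uses k, m;  y := m ⊞ m ⊞ q ⊞ q ⊞ t(k)
The variable takes the whole remainder — replace the entire application.
Result:  s(s(m ⊞ m ⊞ q ⊞ q ⊞ t(k), q, m ⊞ m ⊞ q ⊞ q ⊞ t(k)), m, q)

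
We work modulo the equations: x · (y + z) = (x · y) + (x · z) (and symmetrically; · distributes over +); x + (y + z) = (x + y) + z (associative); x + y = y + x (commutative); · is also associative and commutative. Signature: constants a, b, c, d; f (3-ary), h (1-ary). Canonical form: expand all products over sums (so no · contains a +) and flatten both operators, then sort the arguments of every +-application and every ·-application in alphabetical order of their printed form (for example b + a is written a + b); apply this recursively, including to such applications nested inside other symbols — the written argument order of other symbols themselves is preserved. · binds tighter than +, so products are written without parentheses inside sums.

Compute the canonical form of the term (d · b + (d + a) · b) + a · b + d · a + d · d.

Expand:  b · d + b · d + a · b + a · b + a · d + d · d
Sort arguments:  a · b + a · b + a · d + b · d + b · d + d · d

Answer: a · b + a · b + a · d + b · d + b · d + d · d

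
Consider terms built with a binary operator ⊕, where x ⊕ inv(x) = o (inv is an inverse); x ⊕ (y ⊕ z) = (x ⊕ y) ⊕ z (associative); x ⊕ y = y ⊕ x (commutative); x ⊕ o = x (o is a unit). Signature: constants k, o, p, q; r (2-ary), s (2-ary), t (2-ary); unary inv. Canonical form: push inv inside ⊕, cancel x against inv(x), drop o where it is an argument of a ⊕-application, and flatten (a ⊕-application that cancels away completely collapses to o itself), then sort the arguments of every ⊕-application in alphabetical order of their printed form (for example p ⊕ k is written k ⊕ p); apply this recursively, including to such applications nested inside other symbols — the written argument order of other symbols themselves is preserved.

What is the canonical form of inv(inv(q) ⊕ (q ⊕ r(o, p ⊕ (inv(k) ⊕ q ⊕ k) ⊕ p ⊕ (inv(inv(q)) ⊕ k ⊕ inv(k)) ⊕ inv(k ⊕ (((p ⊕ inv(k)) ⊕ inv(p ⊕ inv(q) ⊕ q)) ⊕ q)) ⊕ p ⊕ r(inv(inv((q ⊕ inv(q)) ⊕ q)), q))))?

Push inv inside:  distribute inv over ⊕ and collapse double inv
Cancel:  q cancels
Collect:  inv(r(o, p ⊕ p ⊕ p ⊕ q ⊕ r(q, q)))

Answer: inv(r(o, p ⊕ p ⊕ p ⊕ q ⊕ r(q, q)))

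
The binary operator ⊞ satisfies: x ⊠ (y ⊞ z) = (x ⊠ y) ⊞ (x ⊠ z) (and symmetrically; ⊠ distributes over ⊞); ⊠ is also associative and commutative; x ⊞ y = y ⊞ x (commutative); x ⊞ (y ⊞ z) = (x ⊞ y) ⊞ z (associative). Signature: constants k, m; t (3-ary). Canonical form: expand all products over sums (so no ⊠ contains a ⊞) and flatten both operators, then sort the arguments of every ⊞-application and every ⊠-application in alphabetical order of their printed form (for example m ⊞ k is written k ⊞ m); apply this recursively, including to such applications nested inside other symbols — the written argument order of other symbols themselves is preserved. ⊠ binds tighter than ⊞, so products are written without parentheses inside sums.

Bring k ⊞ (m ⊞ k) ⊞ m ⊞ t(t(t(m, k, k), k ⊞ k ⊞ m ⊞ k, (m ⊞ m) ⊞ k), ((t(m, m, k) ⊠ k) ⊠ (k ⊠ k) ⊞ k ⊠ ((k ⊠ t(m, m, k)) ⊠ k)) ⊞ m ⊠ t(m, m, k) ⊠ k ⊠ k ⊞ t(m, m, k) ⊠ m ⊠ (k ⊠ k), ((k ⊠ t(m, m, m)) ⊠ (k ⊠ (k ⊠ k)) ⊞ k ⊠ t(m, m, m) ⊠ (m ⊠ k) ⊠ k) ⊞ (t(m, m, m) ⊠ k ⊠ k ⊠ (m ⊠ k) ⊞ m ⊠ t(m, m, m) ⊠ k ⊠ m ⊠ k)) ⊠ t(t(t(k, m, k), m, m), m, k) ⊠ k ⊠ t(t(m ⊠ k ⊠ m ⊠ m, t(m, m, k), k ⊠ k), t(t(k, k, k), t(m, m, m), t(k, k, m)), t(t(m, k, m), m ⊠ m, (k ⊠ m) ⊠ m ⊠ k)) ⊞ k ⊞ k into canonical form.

Un-nest:  k ⊞ m ⊞ k ⊞ m ⊞ k ⊠ t(t(k ⊠ m ⊠ m ⊠ m, t(m, m, k), k ⊠ k), t(t(k, k, k), t(m, m, m), t(k, k, m)), t(t(m, k, m), m ⊠ m, k ⊠ k ⊠ m ⊠ m)) ⊠ t(t(t(k, m, k), m, m), m, k) ⊠ t(t(t(m, k, k), k ⊞ k ⊞ k ⊞ m, k ⊞ m ⊞ m), k ⊠ k ⊠ k ⊠ t(m, m, k) ⊞ k ⊠ k ⊠ k ⊠ t(m, m, k) ⊞ k ⊠ k ⊠ m ⊠ t(m, m, k) ⊞ k ⊠ k ⊠ m ⊠ t(m, m, k), k ⊠ k ⊠ k ⊠ k ⊠ t(m, m, m) ⊞ k ⊠ k ⊠ k ⊠ m ⊠ t(m, m, m) ⊞ k ⊠ k ⊠ k ⊠ m ⊠ t(m, m, m) ⊞ k ⊠ k ⊠ m ⊠ m ⊠ t(m, m, m)) ⊞ k ⊞ k
Order the arguments:  k ⊞ k ⊞ k ⊞ k ⊞ k ⊠ t(t(k ⊠ m ⊠ m ⊠ m, t(m, m, k), k ⊠ k), t(t(k, k, k), t(m, m, m), t(k, k, m)), t(t(m, k, m), m ⊠ m, k ⊠ k ⊠ m ⊠ m)) ⊠ t(t(t(k, m, k), m, m), m, k) ⊠ t(t(t(m, k, k), k ⊞ k ⊞ k ⊞ m, k ⊞ m ⊞ m), k ⊠ k ⊠ k ⊠ t(m, m, k) ⊞ k ⊠ k ⊠ k ⊠ t(m, m, k) ⊞ k ⊠ k ⊠ m ⊠ t(m, m, k) ⊞ k ⊠ k ⊠ m ⊠ t(m, m, k), k ⊠ k ⊠ k ⊠ k ⊠ t(m, m, m) ⊞ k ⊠ k ⊠ k ⊠ m ⊠ t(m, m, m) ⊞ k ⊠ k ⊠ k ⊠ m ⊠ t(m, m, m) ⊞ k ⊠ k ⊠ m ⊠ m ⊠ t(m, m, m)) ⊞ m ⊞ m

Answer: k ⊞ k ⊞ k ⊞ k ⊞ k ⊠ t(t(k ⊠ m ⊠ m ⊠ m, t(m, m, k), k ⊠ k), t(t(k, k, k), t(m, m, m), t(k, k, m)), t(t(m, k, m), m ⊠ m, k ⊠ k ⊠ m ⊠ m)) ⊠ t(t(t(k, m, k), m, m), m, k) ⊠ t(t(t(m, k, k), k ⊞ k ⊞ k ⊞ m, k ⊞ m ⊞ m), k ⊠ k ⊠ k ⊠ t(m, m, k) ⊞ k ⊠ k ⊠ k ⊠ t(m, m, k) ⊞ k ⊠ k ⊠ m ⊠ t(m, m, k) ⊞ k ⊠ k ⊠ m ⊠ t(m, m, k), k ⊠ k ⊠ k ⊠ k ⊠ t(m, m, m) ⊞ k ⊠ k ⊠ k ⊠ m ⊠ t(m, m, m) ⊞ k ⊠ k ⊠ k ⊠ m ⊠ t(m, m, m) ⊞ k ⊠ k ⊠ m ⊠ m ⊠ t(m, m, m)) ⊞ m ⊞ m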